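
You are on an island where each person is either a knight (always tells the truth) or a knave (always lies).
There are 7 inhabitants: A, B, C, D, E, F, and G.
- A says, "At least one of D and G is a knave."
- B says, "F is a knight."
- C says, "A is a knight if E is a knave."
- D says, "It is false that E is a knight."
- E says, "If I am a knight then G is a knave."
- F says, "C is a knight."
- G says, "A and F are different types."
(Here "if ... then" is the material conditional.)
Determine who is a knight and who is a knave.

Since A is a knight, "at least one of D and G is a knave" needs to be true, which holds.
B (knight): "F is a knight" — true. ✓
C is a knight, so "A is a knight if E is a knave" must be true — and it is.
D is a knave; "it is false that E is a knight" is False, as required.
Since E is a knight, "if I am a knight then G is a knave" needs to be true, which holds.
F is a knight; "C is a knight" is true, as required.
G (knave): "A and F are different types" — False. ✓

Knights: A, B, C, E, and F. Knaves: D and G.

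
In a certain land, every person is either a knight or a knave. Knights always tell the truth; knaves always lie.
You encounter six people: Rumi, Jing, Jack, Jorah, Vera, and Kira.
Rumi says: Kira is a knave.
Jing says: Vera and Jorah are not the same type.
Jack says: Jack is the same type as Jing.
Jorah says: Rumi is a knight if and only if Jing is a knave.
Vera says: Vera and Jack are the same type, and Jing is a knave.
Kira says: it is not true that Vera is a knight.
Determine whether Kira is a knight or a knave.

Kira is a knight.

Consistent assignments: {Rumi=knave, Jing=knight, Jack=knight, Jorah=knight, Vera=knave, Kira=knight}; {Rumi=knave, Jing=knight, Jack=knave, Jorah=knight, Vera=knave, Kira=knight}
In every consistent assignment, Kira is a knight.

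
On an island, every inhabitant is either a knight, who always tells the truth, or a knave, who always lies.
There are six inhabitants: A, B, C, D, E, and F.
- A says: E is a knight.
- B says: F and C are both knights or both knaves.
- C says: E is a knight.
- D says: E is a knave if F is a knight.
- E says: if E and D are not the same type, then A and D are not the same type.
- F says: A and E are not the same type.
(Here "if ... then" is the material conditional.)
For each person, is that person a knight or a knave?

As a knight, A's statement "E is a knight" should be True; it is.
As a knave, B's statement "F and C are both knights or both knaves" should be false; it is.
Since C is a knight, "E is a knight" needs to be True, which holds.
D (knight): "E is a knave if F is a knight" — True. ✓
E is a knight, so "if E and D are not the same type, then A and D are not the same type" must be True — and it is.
F is a knave; "A and E are not the same type" is false, as required.

Knights: A, C, D, and E. Knaves: B and F.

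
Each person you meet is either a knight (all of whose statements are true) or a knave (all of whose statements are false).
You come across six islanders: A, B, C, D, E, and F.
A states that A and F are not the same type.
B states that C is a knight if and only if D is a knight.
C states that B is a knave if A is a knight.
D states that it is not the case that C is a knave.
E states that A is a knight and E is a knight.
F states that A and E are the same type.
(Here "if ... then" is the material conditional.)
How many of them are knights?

The unique consistent assignment is A=knight, B=knight, C=knave, D=knave, E=knave, F=knave.
That has 2 knights.

2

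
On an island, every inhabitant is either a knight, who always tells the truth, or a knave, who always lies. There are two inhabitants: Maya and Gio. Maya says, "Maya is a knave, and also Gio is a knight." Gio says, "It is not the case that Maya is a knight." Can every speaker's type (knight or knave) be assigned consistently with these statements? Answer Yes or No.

No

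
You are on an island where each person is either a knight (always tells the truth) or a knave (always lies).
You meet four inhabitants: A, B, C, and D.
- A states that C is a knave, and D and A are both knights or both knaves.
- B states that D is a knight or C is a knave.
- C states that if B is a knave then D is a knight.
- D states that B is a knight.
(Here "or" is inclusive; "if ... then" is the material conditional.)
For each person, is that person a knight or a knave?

A is a knave, B is a knight, C is a knight, and D is a knight.

Suppose A is a knight. Then A's statement "C is a knave, and D and A are both knights or both knaves" would have to be true. Checking the 8 ways to assign the others, none is consistent with every speaker.
(For instance, with B=knight, C=knight, D=knight, A's claim "C is a knave, and D and A are both knights or both knaves" comes out false where it would need to be true.)
So A must be a knave, making "C is a knave, and D and A are both knights or both knaves" false. Taking A=knave, B=knight, C=knight, D=knight, each remaining statement checks out:
  B (knight): "D is a knight or C is a knave" — true. ✓
  C (knight): "if B is a knave then D is a knight" — true. ✓
  D (knight): "B is a knight" — true. ✓
This is the unique consistent assignment.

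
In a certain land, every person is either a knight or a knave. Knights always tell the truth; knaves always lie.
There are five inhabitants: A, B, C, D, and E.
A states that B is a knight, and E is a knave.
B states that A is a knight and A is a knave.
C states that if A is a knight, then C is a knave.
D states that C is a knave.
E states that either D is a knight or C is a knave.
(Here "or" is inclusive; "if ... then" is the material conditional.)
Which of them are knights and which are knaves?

Suppose A is a knight. Then A's statement "B is a knight, and E is a knave" would have to be true. Checking the 16 ways to assign the others, none is consistent with every speaker.
(For instance, with B=knave, C=knight, D=knave, E=knave, A's claim "B is a knight, and E is a knave" comes out false where it would need to be true.)
So A must be a knave, making "B is a knight, and E is a knave" false. Taking A=knave, B=knave, C=knight, D=knave, E=knave, each remaining statement checks out:
  B (knave): "A is a knight and A is a knave" — false. ✓
  C (knight): "if A is a knight, then C is a knave" — true. ✓
  D (knave): "C is a knave" — false. ✓
  E (knave): "either D is a knight or C is a knave" — false. ✓
This is the unique consistent assignment.

A is a knave, B is a knave, C is a knight, D is a knave, and E is a knave.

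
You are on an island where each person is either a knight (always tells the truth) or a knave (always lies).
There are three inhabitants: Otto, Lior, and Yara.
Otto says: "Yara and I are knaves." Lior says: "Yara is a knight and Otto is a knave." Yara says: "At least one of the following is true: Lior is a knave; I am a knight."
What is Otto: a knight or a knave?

Consistent assignments: {Otto=knave, Lior=knight, Yara=knight}
In every consistent assignment, Otto is a knave.

Otto is a knave.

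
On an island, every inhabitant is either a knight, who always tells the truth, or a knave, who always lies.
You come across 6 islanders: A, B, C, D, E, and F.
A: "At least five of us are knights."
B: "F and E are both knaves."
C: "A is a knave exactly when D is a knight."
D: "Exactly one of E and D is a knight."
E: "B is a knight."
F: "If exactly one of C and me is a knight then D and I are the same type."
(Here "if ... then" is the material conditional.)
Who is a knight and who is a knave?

A is a knave; "at least five of us are knights" is False, as required.
B is a knave, so "F and E are both knaves" must be False — and it is.
Since C is a knight, "A is a knave exactly when D is a knight" needs to be true, which holds.
D is a knight, so "exactly one of E and D is a knight" must be true — and it is.
E (knave): "B is a knight" — False. ✓
F is a knight; "if exactly one of C and me is a knight then D and I are the same type" is true, as required.

A is a knave, B is a knave, C is a knight, D is a knight, E is a knave, and F is a knight.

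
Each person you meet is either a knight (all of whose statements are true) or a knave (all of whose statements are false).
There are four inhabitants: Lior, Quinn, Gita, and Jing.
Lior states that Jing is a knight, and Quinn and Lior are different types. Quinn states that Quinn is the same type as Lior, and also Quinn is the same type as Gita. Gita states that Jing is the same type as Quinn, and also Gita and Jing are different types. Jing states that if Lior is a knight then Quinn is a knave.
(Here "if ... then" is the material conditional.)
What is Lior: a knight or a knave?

Lior is a knight.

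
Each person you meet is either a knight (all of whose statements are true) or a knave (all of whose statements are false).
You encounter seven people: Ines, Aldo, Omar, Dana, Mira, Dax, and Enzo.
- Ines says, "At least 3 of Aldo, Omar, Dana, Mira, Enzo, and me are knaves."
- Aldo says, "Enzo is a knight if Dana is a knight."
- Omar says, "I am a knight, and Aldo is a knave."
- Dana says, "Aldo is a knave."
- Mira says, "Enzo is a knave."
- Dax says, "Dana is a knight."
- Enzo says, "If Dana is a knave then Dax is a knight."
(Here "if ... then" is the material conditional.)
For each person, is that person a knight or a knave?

Knights: Ines, Aldo, and Mira. Knaves: Omar, Dana, Dax, and Enzo.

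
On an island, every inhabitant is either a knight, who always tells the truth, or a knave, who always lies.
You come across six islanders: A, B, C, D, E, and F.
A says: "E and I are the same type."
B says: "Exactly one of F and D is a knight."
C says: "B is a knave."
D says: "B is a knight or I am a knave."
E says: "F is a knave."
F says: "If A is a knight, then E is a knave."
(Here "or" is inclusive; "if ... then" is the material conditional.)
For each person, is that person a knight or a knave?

As a knight, A's statement "E and I are the same type" should be true; it is.
As a knight, B's statement "exactly one of F and D is a knight" should be true; it is.
C (knave): "B is a knave" — False. ✓
As a knight, D's statement "B is a knight or I am a knave" should be true; it is.
E is a knight, so "F is a knave" must be true — and it is.
As a knave, F's statement "if A is a knight, then E is a knave" should be False; it is.

Knights: A, B, D, and E. Knaves: C and F.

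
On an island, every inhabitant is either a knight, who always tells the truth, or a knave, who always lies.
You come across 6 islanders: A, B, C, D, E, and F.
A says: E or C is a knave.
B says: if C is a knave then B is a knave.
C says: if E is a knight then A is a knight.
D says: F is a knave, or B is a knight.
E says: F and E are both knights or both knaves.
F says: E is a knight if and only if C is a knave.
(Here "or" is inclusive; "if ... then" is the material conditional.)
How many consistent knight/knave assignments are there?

1

Consistent assignments:
  A=knight, B=knight, C=knight, D=knight, E=knave, F=knight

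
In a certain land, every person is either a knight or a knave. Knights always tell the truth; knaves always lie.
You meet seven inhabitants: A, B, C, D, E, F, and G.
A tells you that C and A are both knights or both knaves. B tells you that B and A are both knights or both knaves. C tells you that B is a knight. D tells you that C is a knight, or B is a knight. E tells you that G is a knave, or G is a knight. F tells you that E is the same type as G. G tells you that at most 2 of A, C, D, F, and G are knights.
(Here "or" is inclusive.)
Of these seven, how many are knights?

The unique consistent assignment is A=knight, B=knight, C=knight, D=knight, E=knight, F=knave, G=knave.
That has 5 knights.

5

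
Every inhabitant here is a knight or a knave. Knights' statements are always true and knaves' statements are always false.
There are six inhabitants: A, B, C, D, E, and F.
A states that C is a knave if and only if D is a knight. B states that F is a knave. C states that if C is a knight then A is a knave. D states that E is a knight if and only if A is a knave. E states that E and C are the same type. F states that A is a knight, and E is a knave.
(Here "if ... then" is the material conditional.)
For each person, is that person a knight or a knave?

A is a knave, B is a knight, C is a knight, D is a knight, E is a knight, and F is a knave.

A is a knave, and the claim "C is a knave if and only if D is a knight" is indeed False.
B is a knight, and the claim "F is a knave" is indeed True.
C is a knight, so "if C is a knight then A is a knave" must be True — and it is.
Since D is a knight, "E is a knight if and only if A is a knave" needs to be True, which holds.
E is a knight; "E and C are the same type" is True, as required.
F is a knave; "A is a knight, and E is a knave" is False, as required.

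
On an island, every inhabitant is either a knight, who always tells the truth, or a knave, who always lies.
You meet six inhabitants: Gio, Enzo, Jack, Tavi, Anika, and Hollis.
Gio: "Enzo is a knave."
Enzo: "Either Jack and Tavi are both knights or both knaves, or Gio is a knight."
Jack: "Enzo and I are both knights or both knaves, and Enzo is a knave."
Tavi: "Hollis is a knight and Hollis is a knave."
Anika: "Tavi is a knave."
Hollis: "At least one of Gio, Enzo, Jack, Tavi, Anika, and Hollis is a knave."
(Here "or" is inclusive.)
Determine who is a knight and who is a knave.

Knights: Enzo, Anika, and Hollis. Knaves: Gio, Jack, and Tavi.

Gio is a knave; "Enzo is a knave" is false, as required.
Enzo is a knight, so "either Jack and Tavi are both knights or both knaves, or Gio is a knight" must be True — and it is.
Jack is a knave; "Enzo and I are both knights or both knaves, and Enzo is a knave" is false, as required.
Tavi is a knave, and the claim "Hollis is a knight and Hollis is a knave" is indeed false.
As a knight, Anika's statement "Tavi is a knave" should be True; it is.
Since Hollis is a knight, "at least one of Gio, Enzo, Jack, Tavi, Anika, and Hollis is a knave" needs to be True, which holds.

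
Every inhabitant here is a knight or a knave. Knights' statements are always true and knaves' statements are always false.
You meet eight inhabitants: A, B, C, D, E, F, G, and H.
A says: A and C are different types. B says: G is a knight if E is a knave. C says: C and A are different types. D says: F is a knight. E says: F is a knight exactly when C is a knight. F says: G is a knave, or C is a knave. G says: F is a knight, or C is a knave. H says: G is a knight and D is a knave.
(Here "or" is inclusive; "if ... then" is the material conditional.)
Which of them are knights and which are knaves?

A is a knave; "A and C are different types" is False, as required.
B (knight): "G is a knight if E is a knave" — true. ✓
C is a knave, and the claim "C and A are different types" is indeed False.
D (knight): "F is a knight" — true. ✓
Since E is a knave, "F is a knight exactly when C is a knight" needs to be False, which holds.
As a knight, F's statement "G is a knave, or C is a knave" should be true; it is.
G is a knight; "F is a knight, or C is a knave" is true, as required.
H is a knave; "G is a knight and D is a knave" is False, as required.

A is a knave, B is a knight, C is a knave, D is a knight, E is a knave, F is a knight, G is a knight, and H is a knave.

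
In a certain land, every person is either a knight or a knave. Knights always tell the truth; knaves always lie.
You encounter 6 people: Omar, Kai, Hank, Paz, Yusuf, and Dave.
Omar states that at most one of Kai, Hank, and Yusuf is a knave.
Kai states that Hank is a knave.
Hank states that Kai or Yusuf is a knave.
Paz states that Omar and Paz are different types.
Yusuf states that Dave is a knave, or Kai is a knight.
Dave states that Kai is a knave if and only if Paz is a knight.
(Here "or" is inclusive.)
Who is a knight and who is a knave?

Knights: Hank, Paz, and Dave. Knaves: Omar, Kai, and Yusuf.

Omar is a knave; "at most one of Kai, Hank, and Yusuf is a knave" is false, as required.
Kai is a knave; "Hank is a knave" is false, as required.
As a knight, Hank's statement "Kai or Yusuf is a knave" should be True; it is.
Paz is a knight, so "Omar and Paz are different types" must be True — and it is.
Since Yusuf is a knave, "Dave is a knave, or Kai is a knight" needs to be false, which holds.
Since Dave is a knight, "Kai is a knave if and only if Paz is a knight" needs to be True, which holds.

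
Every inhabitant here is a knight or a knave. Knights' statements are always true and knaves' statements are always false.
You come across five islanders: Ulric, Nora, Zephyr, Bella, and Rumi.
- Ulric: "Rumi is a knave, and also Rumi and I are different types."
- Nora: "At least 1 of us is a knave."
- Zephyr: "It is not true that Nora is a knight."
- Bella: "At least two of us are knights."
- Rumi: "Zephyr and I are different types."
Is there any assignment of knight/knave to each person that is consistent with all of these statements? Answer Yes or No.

Yes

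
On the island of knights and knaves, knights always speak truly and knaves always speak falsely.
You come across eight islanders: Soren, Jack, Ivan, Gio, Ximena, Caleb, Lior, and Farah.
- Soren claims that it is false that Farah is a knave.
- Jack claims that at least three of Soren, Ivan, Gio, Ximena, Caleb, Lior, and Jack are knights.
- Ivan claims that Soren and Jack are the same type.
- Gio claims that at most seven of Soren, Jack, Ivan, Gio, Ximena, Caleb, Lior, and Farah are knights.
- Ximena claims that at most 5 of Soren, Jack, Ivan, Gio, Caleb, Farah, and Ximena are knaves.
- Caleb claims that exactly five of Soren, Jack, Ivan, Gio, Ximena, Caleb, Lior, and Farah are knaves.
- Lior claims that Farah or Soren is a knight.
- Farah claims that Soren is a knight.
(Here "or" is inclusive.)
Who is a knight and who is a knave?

Soren is a knight; "it is false that Farah is a knave" is true, as required.
Jack is a knight, and the claim "at least three of Soren, Ivan, Gio, Ximena, Caleb, Lior, and Jack are knights" is indeed true.
Ivan is a knight, so "Soren and Jack are the same type" must be true — and it is.
Since Gio is a knight, "at most seven of Soren, Jack, Ivan, Gio, Ximena, Caleb, Lior, and Farah are knights" needs to be true, which holds.
Ximena is a knight, and the claim "at most 5 of Soren, Jack, Ivan, Gio, Caleb, Farah, and Ximena are knaves" is indeed true.
Since Caleb is a knave, "exactly five of Soren, Jack, Ivan, Gio, Ximena, Caleb, Lior, and Farah are knaves" needs to be False, which holds.
Lior is a knight; "Farah or Soren is a knight" is true, as required.
Farah is a knight; "Soren is a knight" is true, as required.

Knights: Soren, Jack, Ivan, Gio, Ximena, Lior, and Farah. Knaves: Caleb.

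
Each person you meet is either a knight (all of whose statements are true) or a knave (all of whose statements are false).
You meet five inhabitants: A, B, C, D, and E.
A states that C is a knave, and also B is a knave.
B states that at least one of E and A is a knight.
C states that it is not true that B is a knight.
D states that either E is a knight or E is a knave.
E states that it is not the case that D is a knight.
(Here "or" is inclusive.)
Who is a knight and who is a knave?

A is a knave, B is a knave, C is a knight, D is a knight, and E is a knave.

Suppose A is a knight. Then A's statement "C is a knave, and also B is a knave" would have to be true. Checking the 16 ways to assign the others, none is consistent with every speaker.
(For instance, with B=knave, C=knight, D=knight, E=knave, A's claim "C is a knave, and also B is a knave" comes out false where it would need to be true.)
So A must be a knave, making "C is a knave, and also B is a knave" false. Taking A=knave, B=knave, C=knight, D=knight, E=knave, each remaining statement checks out:
  B (knave): "at least one of E and A is a knight" — false. ✓
  C (knight): "it is not true that B is a knight" — true. ✓
  D (knight): "either E is a knight or E is a knave" — true. ✓
  E (knave): "it is not the case that D is a knight" — false. ✓
This is the unique consistent assignment.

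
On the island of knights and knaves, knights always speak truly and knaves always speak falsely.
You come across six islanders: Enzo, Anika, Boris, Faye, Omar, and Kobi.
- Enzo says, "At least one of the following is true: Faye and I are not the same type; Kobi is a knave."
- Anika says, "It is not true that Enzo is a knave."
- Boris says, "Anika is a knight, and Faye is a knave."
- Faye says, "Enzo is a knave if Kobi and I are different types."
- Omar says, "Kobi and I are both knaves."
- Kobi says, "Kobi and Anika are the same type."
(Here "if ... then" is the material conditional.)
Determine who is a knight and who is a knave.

Enzo is a knight, Anika is a knight, Boris is a knight, Faye is a knave, Omar is a knave, and Kobi is a knight.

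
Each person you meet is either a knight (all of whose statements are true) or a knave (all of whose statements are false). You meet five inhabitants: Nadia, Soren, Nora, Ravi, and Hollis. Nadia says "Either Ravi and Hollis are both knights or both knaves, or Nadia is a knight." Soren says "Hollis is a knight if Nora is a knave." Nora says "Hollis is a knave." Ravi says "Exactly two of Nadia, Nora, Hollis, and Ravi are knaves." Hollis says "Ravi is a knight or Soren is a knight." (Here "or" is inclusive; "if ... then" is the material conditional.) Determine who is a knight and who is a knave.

Nadia is a knave, Soren is a knight, Nora is a knave, Ravi is a knave, and Hollis is a knight.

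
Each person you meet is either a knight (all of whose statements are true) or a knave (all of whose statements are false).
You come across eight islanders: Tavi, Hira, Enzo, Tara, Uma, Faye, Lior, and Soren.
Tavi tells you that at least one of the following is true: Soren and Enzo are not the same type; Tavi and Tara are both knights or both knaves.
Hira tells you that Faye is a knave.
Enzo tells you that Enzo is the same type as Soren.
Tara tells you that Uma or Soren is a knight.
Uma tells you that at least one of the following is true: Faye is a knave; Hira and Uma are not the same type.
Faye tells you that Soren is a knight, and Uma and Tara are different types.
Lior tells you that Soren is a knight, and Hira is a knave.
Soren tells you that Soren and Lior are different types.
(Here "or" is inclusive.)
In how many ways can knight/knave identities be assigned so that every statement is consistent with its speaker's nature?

Consistent assignments:
  Tavi=knight, Hira=knight, Enzo=knight, Tara=knight, Uma=knight, Faye=knave, Lior=knave, Soren=knight
  Tavi=knight, Hira=knight, Enzo=knave, Tara=knight, Uma=knight, Faye=knave, Lior=knave, Soren=knight
  Tavi=knave, Hira=knight, Enzo=knight, Tara=knight, Uma=knight, Faye=knave, Lior=knave, Soren=knight

3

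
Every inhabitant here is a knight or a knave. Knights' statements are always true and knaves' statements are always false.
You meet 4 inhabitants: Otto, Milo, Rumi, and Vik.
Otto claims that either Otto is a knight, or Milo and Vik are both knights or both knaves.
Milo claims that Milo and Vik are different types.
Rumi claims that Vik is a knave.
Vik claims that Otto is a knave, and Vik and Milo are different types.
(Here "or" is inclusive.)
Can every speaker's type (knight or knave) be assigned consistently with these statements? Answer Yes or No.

Yes

One consistent assignment: Otto=knight, Milo=knight, Rumi=knight, Vik=knave.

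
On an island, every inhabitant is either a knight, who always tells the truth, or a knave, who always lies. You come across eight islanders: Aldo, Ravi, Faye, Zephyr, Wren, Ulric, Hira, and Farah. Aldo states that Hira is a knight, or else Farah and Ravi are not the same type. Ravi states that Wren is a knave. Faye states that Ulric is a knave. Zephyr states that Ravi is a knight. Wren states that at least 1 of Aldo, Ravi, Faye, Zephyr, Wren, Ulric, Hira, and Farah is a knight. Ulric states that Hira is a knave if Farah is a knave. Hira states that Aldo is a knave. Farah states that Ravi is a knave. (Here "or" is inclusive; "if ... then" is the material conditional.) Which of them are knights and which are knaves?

Aldo is a knight; "Hira is a knight, or else Farah and Ravi are not the same type" is true, as required.
As a knave, Ravi's statement "Wren is a knave" should be False; it is.
Faye is a knave, and the claim "Ulric is a knave" is indeed False.
Zephyr is a knave, so "Ravi is a knight" must be False — and it is.
As a knight, Wren's statement "at least 1 of Aldo, Ravi, Faye, Zephyr, Wren, Ulric, Hira, and Farah is a knight" should be true; it is.
As a knight, Ulric's statement "Hira is a knave if Farah is a knave" should be true; it is.
As a knave, Hira's statement "Aldo is a knave" should be False; it is.
Since Farah is a knight, "Ravi is a knave" needs to be true, which holds.

Knights: Aldo, Wren, Ulric, and Farah. Knaves: Ravi, Faye, Zephyr, and Hira.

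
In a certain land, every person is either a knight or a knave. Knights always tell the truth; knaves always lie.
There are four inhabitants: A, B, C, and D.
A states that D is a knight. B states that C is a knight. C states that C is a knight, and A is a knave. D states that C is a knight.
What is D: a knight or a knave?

D is a knave.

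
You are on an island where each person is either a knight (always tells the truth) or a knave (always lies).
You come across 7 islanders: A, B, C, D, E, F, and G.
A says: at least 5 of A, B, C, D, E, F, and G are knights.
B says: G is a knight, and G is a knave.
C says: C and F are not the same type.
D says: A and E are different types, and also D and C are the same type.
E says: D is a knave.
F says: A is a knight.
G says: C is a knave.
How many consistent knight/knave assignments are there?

1

Consistent assignments:
  A=knave, B=knave, C=knight, D=knave, E=knight, F=knave, G=knave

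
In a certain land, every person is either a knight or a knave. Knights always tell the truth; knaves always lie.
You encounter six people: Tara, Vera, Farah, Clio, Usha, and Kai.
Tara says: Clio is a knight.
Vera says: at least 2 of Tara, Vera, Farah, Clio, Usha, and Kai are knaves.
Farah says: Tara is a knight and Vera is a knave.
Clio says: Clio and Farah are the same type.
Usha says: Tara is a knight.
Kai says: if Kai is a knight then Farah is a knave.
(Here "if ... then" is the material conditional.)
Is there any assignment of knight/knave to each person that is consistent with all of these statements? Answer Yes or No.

No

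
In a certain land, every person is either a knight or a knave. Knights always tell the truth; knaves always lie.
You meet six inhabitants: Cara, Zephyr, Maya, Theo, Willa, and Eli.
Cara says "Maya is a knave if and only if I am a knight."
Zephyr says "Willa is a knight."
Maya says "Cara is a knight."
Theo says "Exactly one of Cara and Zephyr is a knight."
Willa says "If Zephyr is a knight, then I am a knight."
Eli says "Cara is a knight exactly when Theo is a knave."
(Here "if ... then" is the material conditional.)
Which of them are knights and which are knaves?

Cara is a knave, so "Maya is a knave if and only if I am a knight" must be False — and it is.
Zephyr is a knight, and the claim "Willa is a knight" is indeed true.
Maya is a knave; "Cara is a knight" is False, as required.
Theo is a knight; "exactly one of Cara and Zephyr is a knight" is true, as required.
Willa is a knight; "if Zephyr is a knight, then I am a knight" is true, as required.
Eli is a knight, and the claim "Cara is a knight exactly when Theo is a knave" is indeed true.

Cara is a knave, Zephyr is a knight, Maya is a knave, Theo is a knight, Willa is a knight, and Eli is a knight.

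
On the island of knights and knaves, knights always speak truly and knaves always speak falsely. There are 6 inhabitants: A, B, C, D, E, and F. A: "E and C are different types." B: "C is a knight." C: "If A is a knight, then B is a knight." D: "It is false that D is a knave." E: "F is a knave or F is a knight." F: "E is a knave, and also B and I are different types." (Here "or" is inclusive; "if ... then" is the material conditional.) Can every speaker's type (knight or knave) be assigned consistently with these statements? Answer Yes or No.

Yes

One consistent assignment: A=knight, B=knave, C=knave, D=knight, E=knight, F=knave.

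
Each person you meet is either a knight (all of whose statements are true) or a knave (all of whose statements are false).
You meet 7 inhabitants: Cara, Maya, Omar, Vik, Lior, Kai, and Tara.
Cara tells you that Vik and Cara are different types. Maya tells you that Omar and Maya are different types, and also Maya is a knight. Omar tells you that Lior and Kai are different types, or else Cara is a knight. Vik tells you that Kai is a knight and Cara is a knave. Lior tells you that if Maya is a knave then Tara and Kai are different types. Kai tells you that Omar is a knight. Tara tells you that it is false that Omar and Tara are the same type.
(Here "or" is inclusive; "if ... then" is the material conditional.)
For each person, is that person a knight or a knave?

Cara is a knave, Maya is a knave, Omar is a knave, Vik is a knave, Lior is a knave, Kai is a knave, and Tara is a knave.

Cara is a knave; "Vik and Cara are different types" is false, as required.
Maya is a knave; "Omar and Maya are different types, and also Maya is a knight" is false, as required.
Omar is a knave, and the claim "Lior and Kai are different types, or else Cara is a knight" is indeed false.
Vik (knave): "Kai is a knight and Cara is a knave" — false. ✓
Lior is a knave, and the claim "if Maya is a knave then Tara and Kai are different types" is indeed false.
Kai (knave): "Omar is a knight" — false. ✓
Tara (knave): "it is false that Omar and Tara are the same type" — false. ✓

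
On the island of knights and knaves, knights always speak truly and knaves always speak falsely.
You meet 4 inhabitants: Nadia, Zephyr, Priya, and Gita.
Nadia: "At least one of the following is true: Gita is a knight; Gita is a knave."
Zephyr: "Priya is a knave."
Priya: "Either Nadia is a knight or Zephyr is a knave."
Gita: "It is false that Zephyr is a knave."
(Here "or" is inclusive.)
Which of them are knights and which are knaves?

Nadia is a knight, Zephyr is a knave, Priya is a knight, and Gita is a knave.

As a knight, Nadia's statement "at least one of the following is true: Gita is a knight; Gita is a knave" should be true; it is.
Zephyr is a knave, so "Priya is a knave" must be false — and it is.
Since Priya is a knight, "either Nadia is a knight or Zephyr is a knave" needs to be true, which holds.
As a knave, Gita's statement "it is false that Zephyr is a knave" should be false; it is.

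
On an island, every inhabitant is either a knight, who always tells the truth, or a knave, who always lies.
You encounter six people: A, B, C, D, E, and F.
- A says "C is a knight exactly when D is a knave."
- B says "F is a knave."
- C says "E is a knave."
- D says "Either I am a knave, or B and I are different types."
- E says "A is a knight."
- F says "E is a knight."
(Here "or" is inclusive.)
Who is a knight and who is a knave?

A is a knight, B is a knave, C is a knave, D is a knight, E is a knight, and F is a knight.

A is a knight, and the claim "C is a knight exactly when D is a knave" is indeed true.
B (knave): "F is a knave" — false. ✓
C (knave): "E is a knave" — false. ✓
D is a knight; "either I am a knave, or B and I are different types" is true, as required.
As a knight, E's statement "A is a knight" should be true; it is.
F is a knight, and the claim "E is a knight" is indeed true.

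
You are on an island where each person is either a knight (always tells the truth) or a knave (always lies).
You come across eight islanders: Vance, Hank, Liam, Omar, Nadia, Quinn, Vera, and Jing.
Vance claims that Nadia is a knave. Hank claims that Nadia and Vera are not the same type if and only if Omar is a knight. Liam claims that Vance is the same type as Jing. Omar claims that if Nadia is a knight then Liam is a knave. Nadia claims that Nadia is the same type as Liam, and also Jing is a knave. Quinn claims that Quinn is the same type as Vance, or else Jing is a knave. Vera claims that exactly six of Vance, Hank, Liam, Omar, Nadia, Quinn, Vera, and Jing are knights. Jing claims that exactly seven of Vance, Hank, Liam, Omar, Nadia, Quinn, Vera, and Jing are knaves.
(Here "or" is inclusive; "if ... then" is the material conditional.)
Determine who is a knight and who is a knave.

Vance is a knave, Hank is a knave, Liam is a knight, Omar is a knave, Nadia is a knight, Quinn is a knight, Vera is a knave, and Jing is a knave.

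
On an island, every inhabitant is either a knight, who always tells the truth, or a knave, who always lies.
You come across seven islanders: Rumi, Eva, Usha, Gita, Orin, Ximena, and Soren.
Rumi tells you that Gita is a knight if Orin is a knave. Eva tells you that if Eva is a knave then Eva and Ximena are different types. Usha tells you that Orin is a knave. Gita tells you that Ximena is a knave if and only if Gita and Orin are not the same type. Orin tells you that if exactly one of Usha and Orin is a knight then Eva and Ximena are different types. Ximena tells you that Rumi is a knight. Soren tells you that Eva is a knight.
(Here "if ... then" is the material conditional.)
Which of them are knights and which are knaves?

Rumi is a knave, Eva is a knave, Usha is a knight, Gita is a knave, Orin is a knave, Ximena is a knave, and Soren is a knave.

Rumi is a knave, and the claim "Gita is a knight if Orin is a knave" is indeed false.
As a knave, Eva's statement "if Eva is a knave then Eva and Ximena are different types" should be false; it is.
Usha (knight): "Orin is a knave" — True. ✓
Gita is a knave, and the claim "Ximena is a knave if and only if Gita and Orin are not the same type" is indeed false.
Orin is a knave, so "if exactly one of Usha and Orin is a knight then Eva and Ximena are different types" must be false — and it is.
Ximena is a knave; "Rumi is a knight" is false, as required.
Soren is a knave, so "Eva is a knight" must be false — and it is.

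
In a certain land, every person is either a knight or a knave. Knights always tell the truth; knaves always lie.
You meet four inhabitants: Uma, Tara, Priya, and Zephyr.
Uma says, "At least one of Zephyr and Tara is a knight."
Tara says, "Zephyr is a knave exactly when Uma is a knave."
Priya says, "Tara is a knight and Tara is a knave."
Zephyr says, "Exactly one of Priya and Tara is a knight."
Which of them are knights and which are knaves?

Uma is a knight, and the claim "at least one of Zephyr and Tara is a knight" is indeed true.
Since Tara is a knight, "Zephyr is a knave exactly when Uma is a knave" needs to be true, which holds.
Priya is a knave, and the claim "Tara is a knight and Tara is a knave" is indeed false.
Zephyr is a knight, and the claim "exactly one of Priya and Tara is a knight" is indeed true.

Uma is a knight, Tara is a knight, Priya is a knave, and Zephyr is a knight.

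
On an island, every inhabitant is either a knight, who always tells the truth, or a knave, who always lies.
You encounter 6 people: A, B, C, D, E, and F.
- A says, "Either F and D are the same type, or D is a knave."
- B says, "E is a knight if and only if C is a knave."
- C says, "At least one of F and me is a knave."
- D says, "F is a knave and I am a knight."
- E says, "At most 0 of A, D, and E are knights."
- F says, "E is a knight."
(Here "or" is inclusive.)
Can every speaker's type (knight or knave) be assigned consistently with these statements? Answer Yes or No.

Yes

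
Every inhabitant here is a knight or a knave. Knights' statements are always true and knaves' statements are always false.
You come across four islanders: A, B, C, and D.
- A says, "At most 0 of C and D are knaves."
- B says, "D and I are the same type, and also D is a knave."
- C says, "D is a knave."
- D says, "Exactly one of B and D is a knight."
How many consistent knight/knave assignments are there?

1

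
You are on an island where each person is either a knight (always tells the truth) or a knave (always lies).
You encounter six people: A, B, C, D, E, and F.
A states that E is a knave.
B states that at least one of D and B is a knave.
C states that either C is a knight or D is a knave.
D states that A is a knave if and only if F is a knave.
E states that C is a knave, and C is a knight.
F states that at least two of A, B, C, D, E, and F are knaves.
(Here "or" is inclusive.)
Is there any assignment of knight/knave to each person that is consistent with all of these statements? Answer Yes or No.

No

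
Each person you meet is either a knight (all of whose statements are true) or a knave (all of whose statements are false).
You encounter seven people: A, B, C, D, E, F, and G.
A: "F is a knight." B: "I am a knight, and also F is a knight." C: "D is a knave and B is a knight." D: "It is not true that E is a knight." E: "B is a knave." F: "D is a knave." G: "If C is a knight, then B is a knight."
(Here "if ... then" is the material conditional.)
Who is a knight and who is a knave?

A is a knight, and the claim "F is a knight" is indeed True.
B (knave): "I am a knight, and also F is a knight" — false. ✓
C (knave): "D is a knave and B is a knight" — false. ✓
D (knave): "it is not true that E is a knight" — false. ✓
E is a knight; "B is a knave" is True, as required.
F is a knight, and the claim "D is a knave" is indeed True.
G (knight): "if C is a knight, then B is a knight" — True. ✓

A is a knight, B is a knave, C is a knave, D is a knave, E is a knight, F is a knight, and G is a knight.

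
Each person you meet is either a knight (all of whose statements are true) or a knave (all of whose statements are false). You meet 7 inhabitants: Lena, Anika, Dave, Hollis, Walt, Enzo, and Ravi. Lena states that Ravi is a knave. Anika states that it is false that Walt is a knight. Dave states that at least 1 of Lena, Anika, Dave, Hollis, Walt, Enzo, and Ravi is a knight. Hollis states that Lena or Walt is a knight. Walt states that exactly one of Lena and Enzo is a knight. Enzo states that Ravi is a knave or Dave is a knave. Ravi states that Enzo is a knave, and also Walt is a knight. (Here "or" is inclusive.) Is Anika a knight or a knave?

Consistent assignments: {Lena=knight, Anika=knight, Dave=knight, Hollis=knight, Walt=knave, Enzo=knight, Ravi=knave}
In every consistent assignment, Anika is a knight.

Anika is a knight.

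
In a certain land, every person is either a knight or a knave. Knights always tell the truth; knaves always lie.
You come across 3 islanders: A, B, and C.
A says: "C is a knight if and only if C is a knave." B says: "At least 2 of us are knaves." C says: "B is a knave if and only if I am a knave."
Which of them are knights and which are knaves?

A is a knave, B is a knight, and C is a knave.

Since A is a knave, "C is a knight if and only if C is a knave" needs to be false, which holds.
B is a knight, and the claim "at least 2 of us are knaves" is indeed True.
C is a knave, so "B is a knave if and only if I am a knave" must be false — and it is.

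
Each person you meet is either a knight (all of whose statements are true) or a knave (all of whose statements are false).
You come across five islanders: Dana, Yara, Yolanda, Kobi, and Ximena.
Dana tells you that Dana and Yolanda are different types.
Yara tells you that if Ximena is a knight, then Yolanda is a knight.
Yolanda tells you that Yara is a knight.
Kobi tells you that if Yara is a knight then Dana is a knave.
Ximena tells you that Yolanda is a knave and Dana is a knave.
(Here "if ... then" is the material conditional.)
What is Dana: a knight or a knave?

Consistent assignments: {Dana=knave, Yara=knave, Yolanda=knave, Kobi=knight, Ximena=knight}
In every consistent assignment, Dana is a knave.

Dana is a knave.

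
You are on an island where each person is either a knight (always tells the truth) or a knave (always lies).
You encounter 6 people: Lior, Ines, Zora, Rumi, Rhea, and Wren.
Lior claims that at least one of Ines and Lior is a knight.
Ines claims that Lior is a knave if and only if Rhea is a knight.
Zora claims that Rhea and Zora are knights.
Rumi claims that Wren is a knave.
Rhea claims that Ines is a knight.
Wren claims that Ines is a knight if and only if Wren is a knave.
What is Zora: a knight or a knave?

Consistent assignments: {Lior=knave, Ines=knave, Zora=knave, Rumi=knight, Rhea=knave, Wren=knave}; {Lior=knave, Ines=knave, Zora=knave, Rumi=knave, Rhea=knave, Wren=knight}
In every consistent assignment, Zora is a knave.

Zora is a knave.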